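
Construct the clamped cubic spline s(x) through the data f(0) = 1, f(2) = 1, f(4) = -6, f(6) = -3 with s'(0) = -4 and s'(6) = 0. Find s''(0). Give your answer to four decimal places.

9.3333

Put m_i = s'' at the i-th knot. Here h = (2, 2, 2) and Δ = (0, -7/2, 3/2), so the interior equations h_(i-1)·m_(i-1) + 2(h_(i-1)+h_i)·m_i + h_i·m_(i+1) = 6(Δ_i − Δ_(i-1)) read
  2·m_0 + 8·m_1 + 2·m_2 = 6(Δ_1 - Δ_0) = -21
  2·m_1 + 8·m_2 + 2·m_3 = 6(Δ_2 - Δ_1) = 30
Clamped end conditions give two more equations: 2h_0·m_0 + h_0·m_1 = 6(Δ_0 - s'(0)) = 24 and h_2·m_2 + 2h_2·m_3 = 6(s'(6) - Δ_2) = -9.
Forward elimination and back-substitution give m_0 = 28/3, m_1 = -20/3, m_2 = 41/6, m_3 = -17/3.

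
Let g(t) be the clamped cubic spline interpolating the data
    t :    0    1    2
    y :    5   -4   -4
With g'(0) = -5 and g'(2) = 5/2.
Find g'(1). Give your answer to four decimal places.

-6.1250

Write σ_i for g''(x_i). With h_i = 1, 1 and divided differences Δ_i = -9, 0, the continuity of g' gives the tridiagonal system
  1·σ_0 + 4·σ_1 + 1·σ_2 = 6(Δ_1 - Δ_0) = 54
Clamped end conditions give two more equations: 2h_0·σ_0 + h_0·σ_1 = 6(Δ_0 - g'(0)) = -24 and h_1·σ_1 + 2h_1·σ_2 = 6(g'(2) - Δ_1) = 15.
Solving the tridiagonal system: σ_0 = -87/4, σ_1 = 39/2, σ_2 = -9/4.
On [1, 2], g'(t) = b_1 + 2c_1·(t - 1) + 3d_1·(t - 1)² with b_1 = Δ_1 - h_1(2σ_1 + σ_2)/6 = -49/8, c_1 = σ_1/2 = 39/4, d_1 = (σ_2 - σ_1)/(6h_1) = -29/8. So g'(1) = -49/8.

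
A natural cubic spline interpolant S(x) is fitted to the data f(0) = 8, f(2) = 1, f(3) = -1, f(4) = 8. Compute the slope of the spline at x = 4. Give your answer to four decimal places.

With m_i denoting the second derivative at x_i, h_i = 2, 1, 1, and Δ_i = (y_(i+1) − y_i)/h_i = -7/2, -2, 9:
  2·m_0 + 6·m_1 + 1·m_2 = 6(Δ_1 - Δ_0) = 9
  1·m_1 + 4·m_2 + 1·m_3 = 6(Δ_2 - Δ_1) = 66
Natural end conditions: m_0 = m_3 = 0.
Solving the tridiagonal system: m_0 = 0, m_1 = -30/23, m_2 = 387/23, m_3 = 0.
On [3, 4], S'(x) = b_2 + 2c_2·(x - 3) + 3d_2·(x - 3)² with b_2 = Δ_2 - h_2(2m_2 + m_3)/6 = 78/23, c_2 = m_2/2 = 387/46, d_2 = (m_3 - m_2)/(6h_2) = -129/46. So S'(4) = 543/46.

11.8043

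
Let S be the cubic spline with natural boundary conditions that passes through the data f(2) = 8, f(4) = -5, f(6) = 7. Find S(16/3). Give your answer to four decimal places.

Write m_i for S''(x_i). With h_i = 2, 2 and divided differences Δ_i = -13/2, 6, the continuity of S' gives the tridiagonal system
  2·m_0 + 8·m_1 + 2·m_2 = 6(Δ_1 - Δ_0) = 75
Natural end conditions: m_0 = m_2 = 0.
Solving: m_0 = 0, m_1 = 75/8, m_2 = 0.
On [4, 6], S(t) = -5 - 1/4·(t - 4) + 75/16·(t - 4)² - 25/32·(t - 4)³.
With (t - 4) = 4/3: S(16/3) = 31/27.

1.1481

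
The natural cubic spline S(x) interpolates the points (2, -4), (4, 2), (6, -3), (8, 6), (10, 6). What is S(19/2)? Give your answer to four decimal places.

Let M_i = S''(x_i). Step sizes h_i = 2, 2, 2, 2; slopes of the chords Δ_i = (y_(i+1) - y_i)/h_i = 3, -5/2, 9/2, 0.
  2·M_0 + 8·M_1 + 2·M_2 = 6(Δ_1 - Δ_0) = -33
  2·M_1 + 8·M_2 + 2·M_3 = 6(Δ_2 - Δ_1) = 42
  2·M_2 + 8·M_3 + 2·M_4 = 6(Δ_3 - Δ_2) = -27
Natural end conditions: M_0 = M_4 = 0.
Solving: M_0 = 0, M_1 = -345/56, M_2 = 57/7, M_3 = -303/56, M_4 = 0.
On [8, 10], S(x) = 6 + 101/28·(x - 8) - 303/112·(x - 8)² + 101/224·(x - 8)³.
With (x - 8) = 3/2: S(19/2) = 12267/1792.

6.8454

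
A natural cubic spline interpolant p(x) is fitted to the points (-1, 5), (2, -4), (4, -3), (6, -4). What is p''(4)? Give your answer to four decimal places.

-1.3421

Write M_i for p''(x_i). With h_i = 3, 2, 2 and divided differences Δ_i = -3, 1/2, -1/2, the continuity of p' gives the tridiagonal system
  3·M_0 + 10·M_1 + 2·M_2 = 6(Δ_1 - Δ_0) = 21
  2·M_1 + 8·M_2 + 2·M_3 = 6(Δ_2 - Δ_1) = -6
Natural end conditions: M_0 = M_3 = 0.
Solving: M_0 = 0, M_1 = 45/19, M_2 = -51/38, M_3 = 0.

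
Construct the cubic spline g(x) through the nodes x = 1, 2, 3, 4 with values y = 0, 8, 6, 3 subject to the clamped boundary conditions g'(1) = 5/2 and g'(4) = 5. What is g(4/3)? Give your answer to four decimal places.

Write m_i for g''(x_i). With h_i = 1, 1, 1 and divided differences Δ_i = 8, -2, -3, the continuity of g' gives the tridiagonal system
  1·m_0 + 4·m_1 + 1·m_2 = 6(Δ_1 - Δ_0) = -60
  1·m_1 + 4·m_2 + 1·m_3 = 6(Δ_2 - Δ_1) = -6
Clamped end conditions give two more equations: 2h_0·m_0 + h_0·m_1 = 6(Δ_0 - g'(1)) = 33 and h_2·m_2 + 2h_2·m_3 = 6(g'(4) - Δ_2) = 48.
Hence m_0 = 406/15, m_1 = -317/15, m_2 = -38/15, m_3 = 379/15.
On [1, 2], g(x) = 0 + 5/2·(x - 1) + 203/15·(x - 1)² - 241/30·(x - 1)³.
With (x - 1) = 1/3: g(4/3) = 826/405.

2.0395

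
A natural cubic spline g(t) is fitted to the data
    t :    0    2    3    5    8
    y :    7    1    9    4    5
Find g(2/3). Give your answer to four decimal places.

2.3582

Write σ_i for g''(x_i). With h_i = 2, 1, 2, 3 and divided differences Δ_i = -3, 8, -5/2, 1/3, the continuity of g' gives the tridiagonal system
  2·σ_0 + 6·σ_1 + 1·σ_2 = 6(Δ_1 - Δ_0) = 66
  1·σ_1 + 6·σ_2 + 2·σ_3 = 6(Δ_2 - Δ_1) = -63
  2·σ_2 + 10·σ_3 + 3·σ_4 = 6(Δ_3 - Δ_2) = 17
Natural end conditions: σ_0 = σ_4 = 0.
Hence σ_0 = 0, σ_1 = 2180/163, σ_2 = -2322/163, σ_3 = 1483/326, σ_4 = 0.
On [0, 2], g(t) = 7 - 3647/489·t + 0·t² + 545/489·t³.
With t = 2/3: g(2/3) = 31135/13203.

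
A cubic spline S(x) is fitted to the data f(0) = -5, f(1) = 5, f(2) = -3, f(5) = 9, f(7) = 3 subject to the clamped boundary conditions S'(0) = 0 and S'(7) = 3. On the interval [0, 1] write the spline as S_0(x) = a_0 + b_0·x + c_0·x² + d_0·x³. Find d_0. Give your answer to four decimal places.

-16.2553

Write M_i for S''(x_i). With h_i = 1, 1, 3, 2 and divided differences Δ_i = 10, -8, 4, -3, the continuity of S' gives the tridiagonal system
  1·M_0 + 4·M_1 + 1·M_2 = 6(Δ_1 - Δ_0) = -108
  1·M_1 + 8·M_2 + 3·M_3 = 6(Δ_2 - Δ_1) = 72
  3·M_2 + 10·M_3 + 2·M_4 = 6(Δ_3 - Δ_2) = -42
Clamped end conditions give two more equations: 2h_0·M_0 + h_0·M_1 = 6(Δ_0 - S'(0)) = 60 and h_3·M_3 + 2h_3·M_4 = 6(S'(7) - Δ_3) = 36.
Solving: M_0 = 2468/47, M_1 = -2116/47, M_2 = 920/47, M_3 = -620/47, M_4 = 733/47.
On [0, 1], with S_0(x) = a_0 + b_0·x + c_0·x² + d_0·x³: c_0 = M_0/2 = 1234/47, d_0 = (M_1 - M_0)/(6h_0) = -764/47, b_0 = Δ_0 - h_0(2M_0 + M_1)/6 = 0.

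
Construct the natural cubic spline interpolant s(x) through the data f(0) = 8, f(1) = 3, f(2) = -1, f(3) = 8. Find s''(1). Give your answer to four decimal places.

Put σ_i = s'' at the i-th knot. Here h = (1, 1, 1) and Δ = (-5, -4, 9), so the interior equations h_(i-1)·σ_(i-1) + 2(h_(i-1)+h_i)·σ_i + h_i·σ_(i+1) = 6(Δ_i − Δ_(i-1)) read
  1·σ_0 + 4·σ_1 + 1·σ_2 = 6(Δ_1 - Δ_0) = 6
  1·σ_1 + 4·σ_2 + 1·σ_3 = 6(Δ_2 - Δ_1) = 78
Natural end conditions: σ_0 = σ_3 = 0.
Forward elimination and back-substitution give σ_0 = 0, σ_1 = -18/5, σ_2 = 102/5, σ_3 = 0.

-3.6000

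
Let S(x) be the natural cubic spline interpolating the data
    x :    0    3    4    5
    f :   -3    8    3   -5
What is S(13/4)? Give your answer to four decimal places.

With m_i denoting the second derivative at x_i, h_i = 3, 1, 1, and Δ_i = (y_(i+1) − y_i)/h_i = 11/3, -5, -8:
  3·m_0 + 8·m_1 + 1·m_2 = 6(Δ_1 - Δ_0) = -52
  1·m_1 + 4·m_2 + 1·m_3 = 6(Δ_2 - Δ_1) = -18
Natural end conditions: m_0 = m_3 = 0.
Hence m_0 = 0, m_1 = -190/31, m_2 = -92/31, m_3 = 0.
On [3, 4], S(x) = 8 - 229/93·(x - 3) - 95/31·(x - 3)² + 49/93·(x - 3)³.
With (x - 3) = 1/4: S(13/4) = 14287/1984.

7.2011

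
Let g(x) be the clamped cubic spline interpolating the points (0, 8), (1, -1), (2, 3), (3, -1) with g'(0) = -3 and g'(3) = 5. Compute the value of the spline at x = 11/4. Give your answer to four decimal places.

Write M_i for g''(x_i). With h_i = 1, 1, 1 and divided differences Δ_i = -9, 4, -4, the continuity of g' gives the tridiagonal system
  1·M_0 + 4·M_1 + 1·M_2 = 6(Δ_1 - Δ_0) = 78
  1·M_1 + 4·M_2 + 1·M_3 = 6(Δ_2 - Δ_1) = -48
Clamped end conditions give two more equations: 2h_0·M_0 + h_0·M_1 = 6(Δ_0 - g'(0)) = -36 and h_2·M_2 + 2h_2·M_3 = 6(g'(3) - Δ_2) = 54.
Solving: M_0 = -544/15, M_1 = 548/15, M_2 = -478/15, M_3 = 644/15.
On [2, 3], g(x) = 3 - 8/15·(x - 2) - 239/15·(x - 2)² + 187/15·(x - 2)³.
With (x - 2) = 3/4: g(11/4) = -353/320.

-1.1031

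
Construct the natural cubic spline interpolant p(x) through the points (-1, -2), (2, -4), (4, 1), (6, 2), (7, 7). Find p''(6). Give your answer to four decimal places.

Write m_i for p''(x_i). With h_i = 3, 2, 2, 1 and divided differences Δ_i = -2/3, 5/2, 1/2, 5, the continuity of p' gives the tridiagonal system
  3·m_0 + 10·m_1 + 2·m_2 = 6(Δ_1 - Δ_0) = 19
  2·m_1 + 8·m_2 + 2·m_3 = 6(Δ_2 - Δ_1) = -12
  2·m_2 + 6·m_3 + 1·m_4 = 6(Δ_3 - Δ_2) = 27
Natural end conditions: m_0 = m_4 = 0.
Solving the tridiagonal system: m_0 = 0, m_1 = 34/13, m_2 = -93/26, m_3 = 74/13, m_4 = 0.

5.6923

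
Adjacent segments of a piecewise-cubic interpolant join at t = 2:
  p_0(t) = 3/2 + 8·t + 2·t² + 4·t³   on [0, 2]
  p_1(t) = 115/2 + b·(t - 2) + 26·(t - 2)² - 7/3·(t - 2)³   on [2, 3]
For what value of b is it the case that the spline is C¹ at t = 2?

64

p_0'(t) = 8 + 4·t + 12·t², so p_0'(2) = 64. On the right, p_1'(2) = b, so b = 64.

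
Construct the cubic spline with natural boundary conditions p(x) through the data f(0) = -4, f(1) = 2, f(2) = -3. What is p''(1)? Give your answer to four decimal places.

-16.5000

Write σ_i for p''(x_i). With h_i = 1, 1 and divided differences Δ_i = 6, -5, the continuity of p' gives the tridiagonal system
  1·σ_0 + 4·σ_1 + 1·σ_2 = 6(Δ_1 - Δ_0) = -66
Natural end conditions: σ_0 = σ_2 = 0.
Hence σ_0 = 0, σ_1 = -33/2, σ_2 = 0.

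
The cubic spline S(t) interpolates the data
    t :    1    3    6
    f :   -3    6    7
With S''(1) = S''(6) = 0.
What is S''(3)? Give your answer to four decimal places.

Put m_i = S'' at the i-th knot. Here h = (2, 3) and Δ = (9/2, 1/3), so the interior equations h_(i-1)·m_(i-1) + 2(h_(i-1)+h_i)·m_i + h_i·m_(i+1) = 6(Δ_i − Δ_(i-1)) read
  2·m_0 + 10·m_1 + 3·m_2 = 6(Δ_1 - Δ_0) = -25
Natural end conditions: m_0 = m_2 = 0.
Hence m_0 = 0, m_1 = -5/2, m_2 = 0.

-2.5000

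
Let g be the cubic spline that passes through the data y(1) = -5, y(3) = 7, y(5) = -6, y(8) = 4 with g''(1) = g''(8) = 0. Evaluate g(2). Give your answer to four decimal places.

Let M_i = g''(x_i). Step sizes h_i = 2, 2, 3; slopes of the chords Δ_i = (y_(i+1) - y_i)/h_i = 6, -13/2, 10/3.
  2·M_0 + 8·M_1 + 2·M_2 = 6(Δ_1 - Δ_0) = -75
  2·M_1 + 10·M_2 + 3·M_3 = 6(Δ_2 - Δ_1) = 59
Natural end conditions: M_0 = M_3 = 0.
Hence M_0 = 0, M_1 = -217/19, M_2 = 311/38, M_3 = 0.
On [1, 3], g(x) = -5 + 559/57·(x - 1) + 0·(x - 1)² - 217/228·(x - 1)³.
With (x - 1) = 1: g(2) = 293/76.

3.8553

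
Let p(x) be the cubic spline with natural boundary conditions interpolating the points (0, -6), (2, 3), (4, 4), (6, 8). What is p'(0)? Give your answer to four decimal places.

5.6667

Put m_i = p'' at the i-th knot. Here h = (2, 2, 2) and Δ = (9/2, 1/2, 2), so the interior equations h_(i-1)·m_(i-1) + 2(h_(i-1)+h_i)·m_i + h_i·m_(i+1) = 6(Δ_i − Δ_(i-1)) read
  2·m_0 + 8·m_1 + 2·m_2 = 6(Δ_1 - Δ_0) = -24
  2·m_1 + 8·m_2 + 2·m_3 = 6(Δ_2 - Δ_1) = 9
Natural end conditions: m_0 = m_3 = 0.
Solving: m_0 = 0, m_1 = -7/2, m_2 = 2, m_3 = 0.
On [0, 2], p'(x) = b_0 + 2c_0·x + 3d_0·x² with b_0 = Δ_0 - h_0(2m_0 + m_1)/6 = 17/3, c_0 = m_0/2 = 0, d_0 = (m_1 - m_0)/(6h_0) = -7/24. So p'(0) = 17/3.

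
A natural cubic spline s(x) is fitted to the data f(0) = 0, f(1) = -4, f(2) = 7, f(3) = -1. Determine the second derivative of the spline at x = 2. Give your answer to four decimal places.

-36.4000

Put M_i = s'' at the i-th knot. Here h = (1, 1, 1) and Δ = (-4, 11, -8), so the interior equations h_(i-1)·M_(i-1) + 2(h_(i-1)+h_i)·M_i + h_i·M_(i+1) = 6(Δ_i − Δ_(i-1)) read
  1·M_0 + 4·M_1 + 1·M_2 = 6(Δ_1 - Δ_0) = 90
  1·M_1 + 4·M_2 + 1·M_3 = 6(Δ_2 - Δ_1) = -114
Natural end conditions: M_0 = M_3 = 0.
Solving: M_0 = 0, M_1 = 158/5, M_2 = -182/5, M_3 = 0.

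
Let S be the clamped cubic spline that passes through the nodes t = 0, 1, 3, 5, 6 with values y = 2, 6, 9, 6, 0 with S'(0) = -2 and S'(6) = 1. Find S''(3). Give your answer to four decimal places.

Let M_i = S''(x_i). Step sizes h_i = 1, 2, 2, 1; slopes of the chords Δ_i = (y_(i+1) - y_i)/h_i = 4, 3/2, -3/2, -6.
  1·M_0 + 6·M_1 + 2·M_2 = 6(Δ_1 - Δ_0) = -15
  2·M_1 + 8·M_2 + 2·M_3 = 6(Δ_2 - Δ_1) = -18
  2·M_2 + 6·M_3 + 1·M_4 = 6(Δ_3 - Δ_2) = -27
Clamped end conditions give two more equations: 2h_0·M_0 + h_0·M_1 = 6(Δ_0 - S'(0)) = 36 and h_3·M_3 + 2h_3·M_4 = 6(S'(6) - Δ_3) = 42.
Hence M_0 = 469/22, M_1 = -73/11, M_2 = 7/4, M_3 = -103/11, M_4 = 565/22.

1.7500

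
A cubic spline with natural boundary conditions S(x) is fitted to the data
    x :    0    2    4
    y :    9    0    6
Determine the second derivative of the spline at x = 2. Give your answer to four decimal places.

5.6250

Write M_i for S''(x_i). With h_i = 2, 2 and divided differences Δ_i = -9/2, 3, the continuity of S' gives the tridiagonal system
  2·M_0 + 8·M_1 + 2·M_2 = 6(Δ_1 - Δ_0) = 45
Natural end conditions: M_0 = M_2 = 0.
Forward elimination and back-substitution give M_0 = 0, M_1 = 45/8, M_2 = 0.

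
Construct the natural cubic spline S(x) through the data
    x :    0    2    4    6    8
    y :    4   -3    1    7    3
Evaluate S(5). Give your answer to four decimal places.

Put m_i = S'' at the i-th knot. Here h = (2, 2, 2, 2) and Δ = (-7/2, 2, 3, -2), so the interior equations h_(i-1)·m_(i-1) + 2(h_(i-1)+h_i)·m_i + h_i·m_(i+1) = 6(Δ_i − Δ_(i-1)) read
  2·m_0 + 8·m_1 + 2·m_2 = 6(Δ_1 - Δ_0) = 33
  2·m_1 + 8·m_2 + 2·m_3 = 6(Δ_2 - Δ_1) = 6
  2·m_2 + 8·m_3 + 2·m_4 = 6(Δ_3 - Δ_2) = -30
Natural end conditions: m_0 = m_4 = 0.
Solving the tridiagonal system: m_0 = 0, m_1 = 63/16, m_2 = 3/4, m_3 = -63/16, m_4 = 0.
On [4, 6], S(x) = 1 + 61/16·(x - 4) + 3/8·(x - 4)² - 25/64·(x - 4)³.
With (x - 4) = 1: S(5) = 307/64.

4.7969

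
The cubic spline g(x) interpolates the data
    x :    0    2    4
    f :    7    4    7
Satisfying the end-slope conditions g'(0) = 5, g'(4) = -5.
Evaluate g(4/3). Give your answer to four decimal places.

5.5185

Write M_i for g''(x_i). With h_i = 2, 2 and divided differences Δ_i = -3/2, 3/2, the continuity of g' gives the tridiagonal system
  2·M_0 + 8·M_1 + 2·M_2 = 6(Δ_1 - Δ_0) = 18
Clamped end conditions give two more equations: 2h_0·M_0 + h_0·M_1 = 6(Δ_0 - g'(0)) = -39 and h_1·M_1 + 2h_1·M_2 = 6(g'(4) - Δ_1) = -39.
Forward elimination and back-substitution give M_0 = -29/2, M_1 = 19/2, M_2 = -29/2.
On [0, 2], g(x) = 7 + 5·x - 29/4·x² + 2·x³.
With x = 4/3: g(4/3) = 149/27.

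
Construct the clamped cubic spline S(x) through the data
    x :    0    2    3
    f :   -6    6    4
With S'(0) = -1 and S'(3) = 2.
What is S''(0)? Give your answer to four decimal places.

19.5000

Let m_i = S''(x_i). Step sizes h_i = 2, 1; slopes of the chords Δ_i = (y_(i+1) - y_i)/h_i = 6, -2.
  2·m_0 + 6·m_1 + 1·m_2 = 6(Δ_1 - Δ_0) = -48
Clamped end conditions give two more equations: 2h_0·m_0 + h_0·m_1 = 6(Δ_0 - S'(0)) = 42 and h_1·m_1 + 2h_1·m_2 = 6(S'(3) - Δ_1) = 24.
Solving: m_0 = 39/2, m_1 = -18, m_2 = 21.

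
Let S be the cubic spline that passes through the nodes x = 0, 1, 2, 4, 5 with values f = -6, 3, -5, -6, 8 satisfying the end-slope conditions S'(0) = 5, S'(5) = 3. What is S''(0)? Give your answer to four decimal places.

With M_i denoting the second derivative at x_i, h_i = 1, 1, 2, 1, and Δ_i = (y_(i+1) − y_i)/h_i = 9, -8, -1/2, 14:
  1·M_0 + 4·M_1 + 1·M_2 = 6(Δ_1 - Δ_0) = -102
  1·M_1 + 6·M_2 + 2·M_3 = 6(Δ_2 - Δ_1) = 45
  2·M_2 + 6·M_3 + 1·M_4 = 6(Δ_3 - Δ_2) = 87
Clamped end conditions give two more equations: 2h_0·M_0 + h_0·M_1 = 6(Δ_0 - S'(0)) = 24 and h_3·M_3 + 2h_3·M_4 = 6(S'(5) - Δ_3) = -66.
Solving: M_0 = 3745/128, M_1 = -2209/64, M_2 = 871/128, M_3 = 619/32, M_4 = -2731/64.

29.2578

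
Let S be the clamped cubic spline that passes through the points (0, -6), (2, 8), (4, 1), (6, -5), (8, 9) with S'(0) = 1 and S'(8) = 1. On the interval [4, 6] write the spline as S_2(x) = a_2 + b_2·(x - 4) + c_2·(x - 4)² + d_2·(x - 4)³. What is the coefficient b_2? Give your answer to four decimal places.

Write M_i for S''(x_i). With h_i = 2, 2, 2, 2 and divided differences Δ_i = 7, -7/2, -3, 7, the continuity of S' gives the tridiagonal system
  2·M_0 + 8·M_1 + 2·M_2 = 6(Δ_1 - Δ_0) = -63
  2·M_1 + 8·M_2 + 2·M_3 = 6(Δ_2 - Δ_1) = 3
  2·M_2 + 8·M_3 + 2·M_4 = 6(Δ_3 - Δ_2) = 60
Clamped end conditions give two more equations: 2h_0·M_0 + h_0·M_1 = 6(Δ_0 - S'(0)) = 36 and h_3·M_3 + 2h_3·M_4 = 6(S'(8) - Δ_3) = -36.
Solving the tridiagonal system: M_0 = 1665/112, M_1 = -657/56, M_2 = 9/16, M_3 = 615/56, M_4 = -1623/112.
On [4, 6], with S_2(x) = a_2 + b_2·(x - 4) + c_2·(x - 4)² + d_2·(x - 4)³: c_2 = M_2/2 = 9/32, d_2 = (M_3 - M_2)/(6h_2) = 389/448, b_2 = Δ_2 - h_2(2M_2 + M_3)/6 = -197/28.

-7.0357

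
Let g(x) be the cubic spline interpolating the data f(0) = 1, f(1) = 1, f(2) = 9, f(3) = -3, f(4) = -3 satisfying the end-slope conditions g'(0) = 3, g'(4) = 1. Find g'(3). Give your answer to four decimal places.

-8.6786

With m_i denoting the second derivative at x_i, h_i = 1, 1, 1, 1, and Δ_i = (y_(i+1) − y_i)/h_i = 0, 8, -12, 0:
  1·m_0 + 4·m_1 + 1·m_2 = 6(Δ_1 - Δ_0) = 48
  1·m_1 + 4·m_2 + 1·m_3 = 6(Δ_2 - Δ_1) = -120
  1·m_2 + 4·m_3 + 1·m_4 = 6(Δ_3 - Δ_2) = 72
Clamped end conditions give two more equations: 2h_0·m_0 + h_0·m_1 = 6(Δ_0 - g'(0)) = -18 and h_3·m_3 + 2h_3·m_4 = 6(g'(4) - Δ_3) = 6.
Hence m_0 = -331/14, m_1 = 205/7, m_2 = -91/2, m_3 = 229/7, m_4 = -187/14.
On [3, 4], g'(x) = b_3 + 2c_3·(x - 3) + 3d_3·(x - 3)² with b_3 = Δ_3 - h_3(2m_3 + m_4)/6 = -243/28, c_3 = m_3/2 = 229/14, d_3 = (m_4 - m_3)/(6h_3) = -215/28. So g'(3) = -243/28.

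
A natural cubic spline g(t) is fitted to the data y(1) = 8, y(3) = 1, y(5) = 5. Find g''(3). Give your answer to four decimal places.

Put M_i = g'' at the i-th knot. Here h = (2, 2) and Δ = (-7/2, 2), so the interior equations h_(i-1)·M_(i-1) + 2(h_(i-1)+h_i)·M_i + h_i·M_(i+1) = 6(Δ_i − Δ_(i-1)) read
  2·M_0 + 8·M_1 + 2·M_2 = 6(Δ_1 - Δ_0) = 33
Natural end conditions: M_0 = M_2 = 0.
Hence M_0 = 0, M_1 = 33/8, M_2 = 0.

4.1250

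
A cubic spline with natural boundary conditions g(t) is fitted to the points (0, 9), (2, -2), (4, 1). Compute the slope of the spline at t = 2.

Write m_i for g''(x_i). With h_i = 2, 2 and divided differences Δ_i = -11/2, 3/2, the continuity of g' gives the tridiagonal system
  2·m_0 + 8·m_1 + 2·m_2 = 6(Δ_1 - Δ_0) = 42
Natural end conditions: m_0 = m_2 = 0.
Hence m_0 = 0, m_1 = 21/4, m_2 = 0.
On [2, 4], g'(t) = b_1 + 2c_1·(t - 2) + 3d_1·(t - 2)² with b_1 = Δ_1 - h_1(2m_1 + m_2)/6 = -2, c_1 = m_1/2 = 21/8, d_1 = (m_2 - m_1)/(6h_1) = -7/16. So g'(2) = -2.

-2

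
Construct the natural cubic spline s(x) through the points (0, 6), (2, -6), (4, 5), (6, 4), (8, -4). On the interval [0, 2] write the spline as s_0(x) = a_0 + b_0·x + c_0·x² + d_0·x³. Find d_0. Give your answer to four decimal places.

Let σ_i = s''(x_i). Step sizes h_i = 2, 2, 2, 2; slopes of the chords Δ_i = (y_(i+1) - y_i)/h_i = -6, 11/2, -1/2, -4.
  2·σ_0 + 8·σ_1 + 2·σ_2 = 6(Δ_1 - Δ_0) = 69
  2·σ_1 + 8·σ_2 + 2·σ_3 = 6(Δ_2 - Δ_1) = -36
  2·σ_2 + 8·σ_3 + 2·σ_4 = 6(Δ_3 - Δ_2) = -21
Natural end conditions: σ_0 = σ_4 = 0.
Forward elimination and back-substitution give σ_0 = 0, σ_1 = 579/56, σ_2 = -48/7, σ_3 = -51/56, σ_4 = 0.
On [0, 2], with s_0(x) = a_0 + b_0·x + c_0·x² + d_0·x³: c_0 = σ_0/2 = 0, d_0 = (σ_1 - σ_0)/(6h_0) = 193/224, b_0 = Δ_0 - h_0(2σ_0 + σ_1)/6 = -529/56.

0.8616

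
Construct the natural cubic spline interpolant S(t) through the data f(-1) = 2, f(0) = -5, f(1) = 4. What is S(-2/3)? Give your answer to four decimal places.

-1.5185

With m_i denoting the second derivative at x_i, h_i = 1, 1, and Δ_i = (y_(i+1) − y_i)/h_i = -7, 9:
  1·m_0 + 4·m_1 + 1·m_2 = 6(Δ_1 - Δ_0) = 96
Natural end conditions: m_0 = m_2 = 0.
Solving: m_0 = 0, m_1 = 24, m_2 = 0.
On [-1, 0], S(t) = 2 - 11·(t + 1) + 0·(t + 1)² + 4·(t + 1)³.
With (t + 1) = 1/3: S(-2/3) = -41/27.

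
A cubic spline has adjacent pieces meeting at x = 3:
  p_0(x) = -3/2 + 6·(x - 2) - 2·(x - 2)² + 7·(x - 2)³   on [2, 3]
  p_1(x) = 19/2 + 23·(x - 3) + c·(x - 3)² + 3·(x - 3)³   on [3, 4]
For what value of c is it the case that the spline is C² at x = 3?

19

p_0''(x) = -4 + 42·(x - 2), so p_0''(3) = 38. On the right, p_1''(3) = 2c, so c = 19.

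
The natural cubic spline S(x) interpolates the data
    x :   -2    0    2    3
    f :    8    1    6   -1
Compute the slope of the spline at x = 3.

-9

Let σ_i = S''(x_i). Step sizes h_i = 2, 2, 1; slopes of the chords Δ_i = (y_(i+1) - y_i)/h_i = -7/2, 5/2, -7.
  2·σ_0 + 8·σ_1 + 2·σ_2 = 6(Δ_1 - Δ_0) = 36
  2·σ_1 + 6·σ_2 + 1·σ_3 = 6(Δ_2 - Δ_1) = -57
Natural end conditions: σ_0 = σ_3 = 0.
Hence σ_0 = 0, σ_1 = 15/2, σ_2 = -12, σ_3 = 0.
On [2, 3], S'(x) = b_2 + 2c_2·(x - 2) + 3d_2·(x - 2)² with b_2 = Δ_2 - h_2(2σ_2 + σ_3)/6 = -3, c_2 = σ_2/2 = -6, d_2 = (σ_3 - σ_2)/(6h_2) = 2. So S'(3) = -9.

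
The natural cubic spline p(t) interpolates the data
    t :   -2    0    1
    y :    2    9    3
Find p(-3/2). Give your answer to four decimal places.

5.2344

Let M_i = p''(x_i). Step sizes h_i = 2, 1; slopes of the chords Δ_i = (y_(i+1) - y_i)/h_i = 7/2, -6.
  2·M_0 + 6·M_1 + 1·M_2 = 6(Δ_1 - Δ_0) = -57
Natural end conditions: M_0 = M_2 = 0.
Hence M_0 = 0, M_1 = -19/2, M_2 = 0.
On [-2, 0], p(t) = 2 + 20/3·(t + 2) + 0·(t + 2)² - 19/24·(t + 2)³.
With (t + 2) = 1/2: p(-3/2) = 335/64.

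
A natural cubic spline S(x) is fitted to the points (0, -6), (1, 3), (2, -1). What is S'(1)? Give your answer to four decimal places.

2.5000

Put σ_i = S'' at the i-th knot. Here h = (1, 1) and Δ = (9, -4), so the interior equations h_(i-1)·σ_(i-1) + 2(h_(i-1)+h_i)·σ_i + h_i·σ_(i+1) = 6(Δ_i − Δ_(i-1)) read
  1·σ_0 + 4·σ_1 + 1·σ_2 = 6(Δ_1 - Δ_0) = -78
Natural end conditions: σ_0 = σ_2 = 0.
Solving: σ_0 = 0, σ_1 = -39/2, σ_2 = 0.
On [1, 2], S'(x) = b_1 + 2c_1·(x - 1) + 3d_1·(x - 1)² with b_1 = Δ_1 - h_1(2σ_1 + σ_2)/6 = 5/2, c_1 = σ_1/2 = -39/4, d_1 = (σ_2 - σ_1)/(6h_1) = 13/4. So S'(1) = 5/2.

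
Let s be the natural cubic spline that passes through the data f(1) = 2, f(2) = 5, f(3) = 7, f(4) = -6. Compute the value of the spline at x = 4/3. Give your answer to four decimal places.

2.7827

Put m_i = s'' at the i-th knot. Here h = (1, 1, 1) and Δ = (3, 2, -13), so the interior equations h_(i-1)·m_(i-1) + 2(h_(i-1)+h_i)·m_i + h_i·m_(i+1) = 6(Δ_i − Δ_(i-1)) read
  1·m_0 + 4·m_1 + 1·m_2 = 6(Δ_1 - Δ_0) = -6
  1·m_1 + 4·m_2 + 1·m_3 = 6(Δ_2 - Δ_1) = -90
Natural end conditions: m_0 = m_3 = 0.
Solving: m_0 = 0, m_1 = 22/5, m_2 = -118/5, m_3 = 0.
On [1, 2], s(x) = 2 + 34/15·(x - 1) + 0·(x - 1)² + 11/15·(x - 1)³.
With (x - 1) = 1/3: s(4/3) = 1127/405.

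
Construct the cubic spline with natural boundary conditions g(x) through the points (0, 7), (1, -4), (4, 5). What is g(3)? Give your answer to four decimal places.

-2.6667

With σ_i denoting the second derivative at x_i, h_i = 1, 3, and Δ_i = (y_(i+1) − y_i)/h_i = -11, 3:
  1·σ_0 + 8·σ_1 + 3·σ_2 = 6(Δ_1 - Δ_0) = 84
Natural end conditions: σ_0 = σ_2 = 0.
Solving: σ_0 = 0, σ_1 = 21/2, σ_2 = 0.
On [1, 4], g(x) = -4 - 15/2·(x - 1) + 21/4·(x - 1)² - 7/12·(x - 1)³.
With (x - 1) = 2: g(3) = -8/3.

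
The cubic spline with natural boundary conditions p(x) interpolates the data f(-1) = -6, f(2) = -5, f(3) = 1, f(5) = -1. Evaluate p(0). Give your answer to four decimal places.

Let M_i = p''(x_i). Step sizes h_i = 3, 1, 2; slopes of the chords Δ_i = (y_(i+1) - y_i)/h_i = 1/3, 6, -1.
  3·M_0 + 8·M_1 + 1·M_2 = 6(Δ_1 - Δ_0) = 34
  1·M_1 + 6·M_2 + 2·M_3 = 6(Δ_2 - Δ_1) = -42
Natural end conditions: M_0 = M_3 = 0.
Forward elimination and back-substitution give M_0 = 0, M_1 = 246/47, M_2 = -370/47, M_3 = 0.
On [-1, 2], p(x) = -6 - 322/141·(x + 1) + 0·(x + 1)² + 41/141·(x + 1)³.
With (x + 1) = 1: p(0) = -1127/141.

-7.9929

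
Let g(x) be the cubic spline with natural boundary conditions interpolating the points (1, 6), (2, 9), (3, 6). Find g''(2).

-9

Write σ_i for g''(x_i). With h_i = 1, 1 and divided differences Δ_i = 3, -3, the continuity of g' gives the tridiagonal system
  1·σ_0 + 4·σ_1 + 1·σ_2 = 6(Δ_1 - Δ_0) = -36
Natural end conditions: σ_0 = σ_2 = 0.
Hence σ_0 = 0, σ_1 = -9, σ_2 = 0.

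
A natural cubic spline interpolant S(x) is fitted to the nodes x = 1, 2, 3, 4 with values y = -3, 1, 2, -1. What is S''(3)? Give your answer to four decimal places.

-5.2000

Write M_i for S''(x_i). With h_i = 1, 1, 1 and divided differences Δ_i = 4, 1, -3, the continuity of S' gives the tridiagonal system
  1·M_0 + 4·M_1 + 1·M_2 = 6(Δ_1 - Δ_0) = -18
  1·M_1 + 4·M_2 + 1·M_3 = 6(Δ_2 - Δ_1) = -24
Natural end conditions: M_0 = M_3 = 0.
Solving the tridiagonal system: M_0 = 0, M_1 = -16/5, M_2 = -26/5, M_3 = 0.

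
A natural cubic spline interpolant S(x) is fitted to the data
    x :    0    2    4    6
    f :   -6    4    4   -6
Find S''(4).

With M_i denoting the second derivative at x_i, h_i = 2, 2, 2, and Δ_i = (y_(i+1) − y_i)/h_i = 5, 0, -5:
  2·M_0 + 8·M_1 + 2·M_2 = 6(Δ_1 - Δ_0) = -30
  2·M_1 + 8·M_2 + 2·M_3 = 6(Δ_2 - Δ_1) = -30
Natural end conditions: M_0 = M_3 = 0.
Hence M_0 = 0, M_1 = -3, M_2 = -3, M_3 = 0.

-3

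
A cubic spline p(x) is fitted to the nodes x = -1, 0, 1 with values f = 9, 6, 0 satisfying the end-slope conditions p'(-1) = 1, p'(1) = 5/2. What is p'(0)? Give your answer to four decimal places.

-7.6250

Put σ_i = p'' at the i-th knot. Here h = (1, 1) and Δ = (-3, -6), so the interior equations h_(i-1)·σ_(i-1) + 2(h_(i-1)+h_i)·σ_i + h_i·σ_(i+1) = 6(Δ_i − Δ_(i-1)) read
  1·σ_0 + 4·σ_1 + 1·σ_2 = 6(Δ_1 - Δ_0) = -18
Clamped end conditions give two more equations: 2h_0·σ_0 + h_0·σ_1 = 6(Δ_0 - p'(-1)) = -24 and h_1·σ_1 + 2h_1·σ_2 = 6(p'(1) - Δ_1) = 51.
Solving the tridiagonal system: σ_0 = -27/4, σ_1 = -21/2, σ_2 = 123/4.
On [0, 1], p'(x) = b_1 + 2c_1·x + 3d_1·x² with b_1 = Δ_1 - h_1(2σ_1 + σ_2)/6 = -61/8, c_1 = σ_1/2 = -21/4, d_1 = (σ_2 - σ_1)/(6h_1) = 55/8. So p'(0) = -61/8.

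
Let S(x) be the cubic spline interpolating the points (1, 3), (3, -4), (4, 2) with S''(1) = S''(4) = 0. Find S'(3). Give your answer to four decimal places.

2.8333

Put m_i = S'' at the i-th knot. Here h = (2, 1) and Δ = (-7/2, 6), so the interior equations h_(i-1)·m_(i-1) + 2(h_(i-1)+h_i)·m_i + h_i·m_(i+1) = 6(Δ_i − Δ_(i-1)) read
  2·m_0 + 6·m_1 + 1·m_2 = 6(Δ_1 - Δ_0) = 57
Natural end conditions: m_0 = m_2 = 0.
Solving the tridiagonal system: m_0 = 0, m_1 = 19/2, m_2 = 0.
On [3, 4], S'(x) = b_1 + 2c_1·(x - 3) + 3d_1·(x - 3)² with b_1 = Δ_1 - h_1(2m_1 + m_2)/6 = 17/6, c_1 = m_1/2 = 19/4, d_1 = (m_2 - m_1)/(6h_1) = -19/12. So S'(3) = 17/6.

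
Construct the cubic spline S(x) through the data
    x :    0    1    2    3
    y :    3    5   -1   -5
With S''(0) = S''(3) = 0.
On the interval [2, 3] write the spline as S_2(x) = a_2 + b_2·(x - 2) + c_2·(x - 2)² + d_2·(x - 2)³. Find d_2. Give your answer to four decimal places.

Write m_i for S''(x_i). With h_i = 1, 1, 1 and divided differences Δ_i = 2, -6, -4, the continuity of S' gives the tridiagonal system
  1·m_0 + 4·m_1 + 1·m_2 = 6(Δ_1 - Δ_0) = -48
  1·m_1 + 4·m_2 + 1·m_3 = 6(Δ_2 - Δ_1) = 12
Natural end conditions: m_0 = m_3 = 0.
Forward elimination and back-substitution give m_0 = 0, m_1 = -68/5, m_2 = 32/5, m_3 = 0.
On [2, 3], with S_2(x) = a_2 + b_2·(x - 2) + c_2·(x - 2)² + d_2·(x - 2)³: c_2 = m_2/2 = 16/5, d_2 = (m_3 - m_2)/(6h_2) = -16/15, b_2 = Δ_2 - h_2(2m_2 + m_3)/6 = -92/15.

-1.0667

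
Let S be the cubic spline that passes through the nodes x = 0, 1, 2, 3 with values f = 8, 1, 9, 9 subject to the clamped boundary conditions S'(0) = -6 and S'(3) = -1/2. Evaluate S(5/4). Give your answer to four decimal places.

Write σ_i for S''(x_i). With h_i = 1, 1, 1 and divided differences Δ_i = -7, 8, 0, the continuity of S' gives the tridiagonal system
  1·σ_0 + 4·σ_1 + 1·σ_2 = 6(Δ_1 - Δ_0) = 90
  1·σ_1 + 4·σ_2 + 1·σ_3 = 6(Δ_2 - Δ_1) = -48
Clamped end conditions give two more equations: 2h_0·σ_0 + h_0·σ_1 = 6(Δ_0 - S'(0)) = -6 and h_2·σ_2 + 2h_2·σ_3 = 6(S'(3) - Δ_2) = -3.
Solving the tridiagonal system: σ_0 = -293/15, σ_1 = 496/15, σ_2 = -341/15, σ_3 = 148/15.
On [1, 2], S(x) = 1 + 23/30·(x - 1) + 248/15·(x - 1)² - 93/10·(x - 1)³.
With (x - 1) = 1/4: S(5/4) = 1331/640.

2.0797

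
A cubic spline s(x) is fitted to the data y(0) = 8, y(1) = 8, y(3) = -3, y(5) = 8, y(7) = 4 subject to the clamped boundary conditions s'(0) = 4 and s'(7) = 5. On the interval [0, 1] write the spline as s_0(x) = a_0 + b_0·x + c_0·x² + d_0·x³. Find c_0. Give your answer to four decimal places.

Write M_i for s''(x_i). With h_i = 1, 2, 2, 2 and divided differences Δ_i = 0, -11/2, 11/2, -2, the continuity of s' gives the tridiagonal system
  1·M_0 + 6·M_1 + 2·M_2 = 6(Δ_1 - Δ_0) = -33
  2·M_1 + 8·M_2 + 2·M_3 = 6(Δ_2 - Δ_1) = 66
  2·M_2 + 8·M_3 + 2·M_4 = 6(Δ_3 - Δ_2) = -45
Clamped end conditions give two more equations: 2h_0·M_0 + h_0·M_1 = 6(Δ_0 - s'(0)) = -24 and h_3·M_3 + 2h_3·M_4 = 6(s'(7) - Δ_3) = 42.
Solving: M_0 = -326/43, M_1 = -380/43, M_2 = 1187/86, M_3 = -575/43, M_4 = 739/43.
On [0, 1], with s_0(x) = a_0 + b_0·x + c_0·x² + d_0·x³: c_0 = M_0/2 = -163/43, d_0 = (M_1 - M_0)/(6h_0) = -9/43, b_0 = Δ_0 - h_0(2M_0 + M_1)/6 = 4.

-3.7907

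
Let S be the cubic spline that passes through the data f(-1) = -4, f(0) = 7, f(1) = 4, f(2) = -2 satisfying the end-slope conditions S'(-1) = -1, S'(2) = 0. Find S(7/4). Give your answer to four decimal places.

Put m_i = S'' at the i-th knot. Here h = (1, 1, 1) and Δ = (11, -3, -6), so the interior equations h_(i-1)·m_(i-1) + 2(h_(i-1)+h_i)·m_i + h_i·m_(i+1) = 6(Δ_i − Δ_(i-1)) read
  1·m_0 + 4·m_1 + 1·m_2 = 6(Δ_1 - Δ_0) = -84
  1·m_1 + 4·m_2 + 1·m_3 = 6(Δ_2 - Δ_1) = -18
Clamped end conditions give two more equations: 2h_0·m_0 + h_0·m_1 = 6(Δ_0 - S'(-1)) = 72 and h_2·m_2 + 2h_2·m_3 = 6(S'(2) - Δ_2) = 36.
Solving the tridiagonal system: m_0 = 796/15, m_1 = -512/15, m_2 = -8/15, m_3 = 274/15.
On [1, 2], S(x) = 4 - 133/15·(x - 1) - 4/15·(x - 1)² + 47/15·(x - 1)³.
With (x - 1) = 3/4: S(7/4) = -473/320.

-1.4781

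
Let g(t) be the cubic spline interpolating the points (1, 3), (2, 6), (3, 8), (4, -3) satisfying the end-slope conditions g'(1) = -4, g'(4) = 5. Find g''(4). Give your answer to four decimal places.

66.4000

With M_i denoting the second derivative at x_i, h_i = 1, 1, 1, and Δ_i = (y_(i+1) − y_i)/h_i = 3, 2, -11:
  1·M_0 + 4·M_1 + 1·M_2 = 6(Δ_1 - Δ_0) = -6
  1·M_1 + 4·M_2 + 1·M_3 = 6(Δ_2 - Δ_1) = -78
Clamped end conditions give two more equations: 2h_0·M_0 + h_0·M_1 = 6(Δ_0 - g'(1)) = 42 and h_2·M_2 + 2h_2·M_3 = 6(g'(4) - Δ_2) = 96.
Hence M_0 = 98/5, M_1 = 14/5, M_2 = -184/5, M_3 = 332/5.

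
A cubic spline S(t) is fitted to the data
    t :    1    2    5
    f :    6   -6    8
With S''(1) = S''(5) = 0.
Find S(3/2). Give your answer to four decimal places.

-0.7813

Let M_i = S''(x_i). Step sizes h_i = 1, 3; slopes of the chords Δ_i = (y_(i+1) - y_i)/h_i = -12, 14/3.
  1·M_0 + 8·M_1 + 3·M_2 = 6(Δ_1 - Δ_0) = 100
Natural end conditions: M_0 = M_2 = 0.
Solving the tridiagonal system: M_0 = 0, M_1 = 25/2, M_2 = 0.
On [1, 2], S(t) = 6 - 169/12·(t - 1) + 0·(t - 1)² + 25/12·(t - 1)³.
With (t - 1) = 1/2: S(3/2) = -25/32.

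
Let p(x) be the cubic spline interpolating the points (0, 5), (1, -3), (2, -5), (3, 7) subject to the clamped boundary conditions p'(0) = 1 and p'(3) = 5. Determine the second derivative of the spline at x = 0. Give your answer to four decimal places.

Let σ_i = p''(x_i). Step sizes h_i = 1, 1, 1; slopes of the chords Δ_i = (y_(i+1) - y_i)/h_i = -8, -2, 12.
  1·σ_0 + 4·σ_1 + 1·σ_2 = 6(Δ_1 - Δ_0) = 36
  1·σ_1 + 4·σ_2 + 1·σ_3 = 6(Δ_2 - Δ_1) = 84
Clamped end conditions give two more equations: 2h_0·σ_0 + h_0·σ_1 = 6(Δ_0 - p'(0)) = -54 and h_2·σ_2 + 2h_2·σ_3 = 6(p'(3) - Δ_2) = -42.
Hence σ_0 = -482/15, σ_1 = 154/15, σ_2 = 406/15, σ_3 = -518/15.

-32.1333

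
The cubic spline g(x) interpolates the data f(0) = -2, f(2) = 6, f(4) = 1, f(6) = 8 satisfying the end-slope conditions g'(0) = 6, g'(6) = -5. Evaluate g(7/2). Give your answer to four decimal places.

1.0656

Put σ_i = g'' at the i-th knot. Here h = (2, 2, 2) and Δ = (4, -5/2, 7/2), so the interior equations h_(i-1)·σ_(i-1) + 2(h_(i-1)+h_i)·σ_i + h_i·σ_(i+1) = 6(Δ_i − Δ_(i-1)) read
  2·σ_0 + 8·σ_1 + 2·σ_2 = 6(Δ_1 - Δ_0) = -39
  2·σ_1 + 8·σ_2 + 2·σ_3 = 6(Δ_2 - Δ_1) = 36
Clamped end conditions give two more equations: 2h_0·σ_0 + h_0·σ_1 = 6(Δ_0 - g'(0)) = -12 and h_2·σ_2 + 2h_2·σ_3 = 6(g'(6) - Δ_2) = -51.
Solving: σ_0 = 14/15, σ_1 = -118/15, σ_2 = 331/30, σ_3 = -274/15.
On [2, 4], g(x) = 6 - 14/15·(x - 2) - 59/15·(x - 2)² + 63/40·(x - 2)³.
With (x - 2) = 3/2: g(7/2) = 341/320.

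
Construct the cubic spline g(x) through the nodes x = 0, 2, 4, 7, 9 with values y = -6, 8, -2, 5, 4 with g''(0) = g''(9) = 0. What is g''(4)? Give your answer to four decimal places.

Put M_i = g'' at the i-th knot. Here h = (2, 2, 3, 2) and Δ = (7, -5, 7/3, -1/2), so the interior equations h_(i-1)·M_(i-1) + 2(h_(i-1)+h_i)·M_i + h_i·M_(i+1) = 6(Δ_i − Δ_(i-1)) read
  2·M_0 + 8·M_1 + 2·M_2 = 6(Δ_1 - Δ_0) = -72
  2·M_1 + 10·M_2 + 3·M_3 = 6(Δ_2 - Δ_1) = 44
  3·M_2 + 10·M_3 + 2·M_4 = 6(Δ_3 - Δ_2) = -17
Natural end conditions: M_0 = M_4 = 0.
Forward elimination and back-substitution give M_0 = 0, M_1 = -3767/344, M_2 = 671/86, M_3 = -695/172, M_4 = 0.

7.8023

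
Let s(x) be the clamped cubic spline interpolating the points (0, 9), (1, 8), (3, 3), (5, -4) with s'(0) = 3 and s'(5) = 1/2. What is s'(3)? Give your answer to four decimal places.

-3.9783

With M_i denoting the second derivative at x_i, h_i = 1, 2, 2, and Δ_i = (y_(i+1) − y_i)/h_i = -1, -5/2, -7/2:
  1·M_0 + 6·M_1 + 2·M_2 = 6(Δ_1 - Δ_0) = -9
  2·M_1 + 8·M_2 + 2·M_3 = 6(Δ_2 - Δ_1) = -6
Clamped end conditions give two more equations: 2h_0·M_0 + h_0·M_1 = 6(Δ_0 - s'(0)) = -24 and h_2·M_2 + 2h_2·M_3 = 6(s'(5) - Δ_2) = 24.
Solving: M_0 = -295/23, M_1 = 38/23, M_2 = -70/23, M_3 = 173/23.
On [3, 5], s'(x) = b_2 + 2c_2·(x - 3) + 3d_2·(x - 3)² with b_2 = Δ_2 - h_2(2M_2 + M_3)/6 = -183/46, c_2 = M_2/2 = -35/23, d_2 = (M_3 - M_2)/(6h_2) = 81/92. So s'(3) = -183/46.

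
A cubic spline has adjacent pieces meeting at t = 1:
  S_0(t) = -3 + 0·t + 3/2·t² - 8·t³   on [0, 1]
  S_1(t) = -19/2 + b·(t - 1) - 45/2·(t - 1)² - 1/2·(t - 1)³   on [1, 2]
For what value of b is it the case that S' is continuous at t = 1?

S_0'(t) = 0 + 3·t - 24·t², so S_0'(1) = -21. On the right, S_1'(1) = b, so b = -21.

-21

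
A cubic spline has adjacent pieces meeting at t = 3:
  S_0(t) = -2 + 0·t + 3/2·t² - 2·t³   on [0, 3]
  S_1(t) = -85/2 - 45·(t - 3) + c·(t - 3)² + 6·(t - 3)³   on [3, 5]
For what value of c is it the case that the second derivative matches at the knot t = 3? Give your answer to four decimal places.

-16.5000

S_0''(t) = 3 - 12·t, so S_0''(3) = -33. On the right, S_1''(3) = 2c, so c = -33/2.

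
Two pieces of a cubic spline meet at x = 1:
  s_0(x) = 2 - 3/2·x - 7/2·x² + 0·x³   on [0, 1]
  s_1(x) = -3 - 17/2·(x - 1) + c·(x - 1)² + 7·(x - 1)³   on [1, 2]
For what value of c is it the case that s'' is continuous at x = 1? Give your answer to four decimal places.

-3.5000

s_0''(x) = -7 + 0·x, so s_0''(1) = -7. On the right, s_1''(1) = 2c, so c = -7/2.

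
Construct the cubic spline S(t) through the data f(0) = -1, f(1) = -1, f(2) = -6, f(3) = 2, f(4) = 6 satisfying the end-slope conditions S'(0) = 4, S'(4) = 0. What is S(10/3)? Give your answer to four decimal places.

With M_i denoting the second derivative at x_i, h_i = 1, 1, 1, 1, and Δ_i = (y_(i+1) − y_i)/h_i = 0, -5, 8, 4:
  1·M_0 + 4·M_1 + 1·M_2 = 6(Δ_1 - Δ_0) = -30
  1·M_1 + 4·M_2 + 1·M_3 = 6(Δ_2 - Δ_1) = 78
  1·M_2 + 4·M_3 + 1·M_4 = 6(Δ_3 - Δ_2) = -24
Clamped end conditions give two more equations: 2h_0·M_0 + h_0·M_1 = 6(Δ_0 - S'(0)) = -24 and h_3·M_3 + 2h_3·M_4 = 6(S'(4) - Δ_3) = -24.
Forward elimination and back-substitution give M_0 = -163/28, M_1 = -173/14, M_2 = 101/4, M_3 = -149/14, M_4 = -187/28.
On [3, 4], S(t) = 2 + 485/56·(t - 3) - 149/28·(t - 3)² + 37/56·(t - 3)³.
With (t - 3) = 1/3: S(10/3) = 1633/378.

4.3201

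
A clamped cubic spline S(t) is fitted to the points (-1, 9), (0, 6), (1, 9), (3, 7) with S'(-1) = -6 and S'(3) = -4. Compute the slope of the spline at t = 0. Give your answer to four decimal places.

With σ_i denoting the second derivative at x_i, h_i = 1, 1, 2, and Δ_i = (y_(i+1) − y_i)/h_i = -3, 3, -1:
  1·σ_0 + 4·σ_1 + 1·σ_2 = 6(Δ_1 - Δ_0) = 36
  1·σ_1 + 6·σ_2 + 2·σ_3 = 6(Δ_2 - Δ_1) = -24
Clamped end conditions give two more equations: 2h_0·σ_0 + h_0·σ_1 = 6(Δ_0 - S'(-1)) = 18 and h_2·σ_2 + 2h_2·σ_3 = 6(S'(3) - Δ_2) = -18.
Solving the tridiagonal system: σ_0 = 49/11, σ_1 = 100/11, σ_2 = -53/11, σ_3 = -23/11.
On [0, 1], S'(t) = b_1 + 2c_1·t + 3d_1·t² with b_1 = Δ_1 - h_1(2σ_1 + σ_2)/6 = 17/22, c_1 = σ_1/2 = 50/11, d_1 = (σ_2 - σ_1)/(6h_1) = -51/22. So S'(0) = 17/22.

0.7727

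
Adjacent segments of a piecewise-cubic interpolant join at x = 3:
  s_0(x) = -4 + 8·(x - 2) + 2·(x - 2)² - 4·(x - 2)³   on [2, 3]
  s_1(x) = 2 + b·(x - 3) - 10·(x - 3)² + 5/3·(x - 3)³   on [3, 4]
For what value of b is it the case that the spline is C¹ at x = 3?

s_0'(x) = 8 + 4·(x - 2) - 12·(x - 2)², so s_0'(3) = 0. On the right, s_1'(3) = b, so b = 0.

0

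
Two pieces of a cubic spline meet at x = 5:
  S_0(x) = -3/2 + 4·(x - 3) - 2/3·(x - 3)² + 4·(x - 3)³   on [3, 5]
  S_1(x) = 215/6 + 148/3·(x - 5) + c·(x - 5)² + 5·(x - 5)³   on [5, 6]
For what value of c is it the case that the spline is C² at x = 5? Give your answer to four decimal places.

23.3333

S_0''(x) = -4/3 + 24·(x - 3), so S_0''(5) = 140/3. On the right, S_1''(5) = 2c, so c = 70/3.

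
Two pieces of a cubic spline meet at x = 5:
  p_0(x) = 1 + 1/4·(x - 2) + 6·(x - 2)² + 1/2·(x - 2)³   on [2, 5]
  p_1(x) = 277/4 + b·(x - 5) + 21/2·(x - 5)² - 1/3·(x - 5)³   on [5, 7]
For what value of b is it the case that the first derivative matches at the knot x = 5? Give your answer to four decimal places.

49.7500

p_0'(x) = 1/4 + 12·(x - 2) + 3/2·(x - 2)², so p_0'(5) = 199/4. On the right, p_1'(5) = b, so b = 199/4.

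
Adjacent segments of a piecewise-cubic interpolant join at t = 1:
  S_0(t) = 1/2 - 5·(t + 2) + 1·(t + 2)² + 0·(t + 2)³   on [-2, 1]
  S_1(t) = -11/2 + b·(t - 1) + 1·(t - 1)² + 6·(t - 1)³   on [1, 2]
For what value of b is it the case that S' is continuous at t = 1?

S_0'(t) = -5 + 2·(t + 2) + 0·(t + 2)², so S_0'(1) = 1. On the right, S_1'(1) = b, so b = 1.

1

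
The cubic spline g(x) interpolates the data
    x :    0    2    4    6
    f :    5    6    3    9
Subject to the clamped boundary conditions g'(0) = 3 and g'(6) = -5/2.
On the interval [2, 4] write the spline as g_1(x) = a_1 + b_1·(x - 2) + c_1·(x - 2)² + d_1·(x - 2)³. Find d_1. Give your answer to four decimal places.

Put M_i = g'' at the i-th knot. Here h = (2, 2, 2) and Δ = (1/2, -3/2, 3), so the interior equations h_(i-1)·M_(i-1) + 2(h_(i-1)+h_i)·M_i + h_i·M_(i+1) = 6(Δ_i − Δ_(i-1)) read
  2·M_0 + 8·M_1 + 2·M_2 = 6(Δ_1 - Δ_0) = -12
  2·M_1 + 8·M_2 + 2·M_3 = 6(Δ_2 - Δ_1) = 27
Clamped end conditions give two more equations: 2h_0·M_0 + h_0·M_1 = 6(Δ_0 - g'(0)) = -15 and h_2·M_2 + 2h_2·M_3 = 6(g'(6) - Δ_2) = -33.
Solving: M_0 = -73/30, M_1 = -79/30, M_2 = 209/30, M_3 = -176/15.
On [2, 4], with g_1(x) = a_1 + b_1·(x - 2) + c_1·(x - 2)² + d_1·(x - 2)³: c_1 = M_1/2 = -79/60, d_1 = (M_2 - M_1)/(6h_1) = 4/5, b_1 = Δ_1 - h_1(2M_1 + M_2)/6 = -31/15.

0.8000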